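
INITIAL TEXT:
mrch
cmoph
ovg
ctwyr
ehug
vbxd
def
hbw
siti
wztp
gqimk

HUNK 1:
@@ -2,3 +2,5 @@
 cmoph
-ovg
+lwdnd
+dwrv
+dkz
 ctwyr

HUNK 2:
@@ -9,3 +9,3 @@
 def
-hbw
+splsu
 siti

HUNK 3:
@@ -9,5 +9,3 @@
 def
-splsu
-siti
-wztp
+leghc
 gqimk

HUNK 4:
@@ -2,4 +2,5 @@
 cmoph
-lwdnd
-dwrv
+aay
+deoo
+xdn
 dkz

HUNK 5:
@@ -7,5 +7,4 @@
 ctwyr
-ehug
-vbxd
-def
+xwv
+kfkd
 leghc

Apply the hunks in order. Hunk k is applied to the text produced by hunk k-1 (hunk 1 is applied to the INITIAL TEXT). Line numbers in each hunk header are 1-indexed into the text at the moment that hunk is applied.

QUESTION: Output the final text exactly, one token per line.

Answer: mrch
cmoph
aay
deoo
xdn
dkz
ctwyr
xwv
kfkd
leghc
gqimk

Derivation:
Hunk 1: at line 2 remove [ovg] add [lwdnd,dwrv,dkz] -> 13 lines: mrch cmoph lwdnd dwrv dkz ctwyr ehug vbxd def hbw siti wztp gqimk
Hunk 2: at line 9 remove [hbw] add [splsu] -> 13 lines: mrch cmoph lwdnd dwrv dkz ctwyr ehug vbxd def splsu siti wztp gqimk
Hunk 3: at line 9 remove [splsu,siti,wztp] add [leghc] -> 11 lines: mrch cmoph lwdnd dwrv dkz ctwyr ehug vbxd def leghc gqimk
Hunk 4: at line 2 remove [lwdnd,dwrv] add [aay,deoo,xdn] -> 12 lines: mrch cmoph aay deoo xdn dkz ctwyr ehug vbxd def leghc gqimk
Hunk 5: at line 7 remove [ehug,vbxd,def] add [xwv,kfkd] -> 11 lines: mrch cmoph aay deoo xdn dkz ctwyr xwv kfkd leghc gqimk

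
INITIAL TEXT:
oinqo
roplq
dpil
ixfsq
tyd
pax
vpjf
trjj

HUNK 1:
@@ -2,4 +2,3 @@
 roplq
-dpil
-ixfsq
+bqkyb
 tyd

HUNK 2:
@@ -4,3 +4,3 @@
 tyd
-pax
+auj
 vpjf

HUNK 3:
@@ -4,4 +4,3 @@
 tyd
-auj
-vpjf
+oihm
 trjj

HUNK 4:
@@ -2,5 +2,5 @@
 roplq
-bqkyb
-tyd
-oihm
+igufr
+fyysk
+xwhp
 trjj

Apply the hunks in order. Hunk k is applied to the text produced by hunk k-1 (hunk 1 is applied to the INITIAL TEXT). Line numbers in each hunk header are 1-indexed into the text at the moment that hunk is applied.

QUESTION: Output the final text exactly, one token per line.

Answer: oinqo
roplq
igufr
fyysk
xwhp
trjj

Derivation:
Hunk 1: at line 2 remove [dpil,ixfsq] add [bqkyb] -> 7 lines: oinqo roplq bqkyb tyd pax vpjf trjj
Hunk 2: at line 4 remove [pax] add [auj] -> 7 lines: oinqo roplq bqkyb tyd auj vpjf trjj
Hunk 3: at line 4 remove [auj,vpjf] add [oihm] -> 6 lines: oinqo roplq bqkyb tyd oihm trjj
Hunk 4: at line 2 remove [bqkyb,tyd,oihm] add [igufr,fyysk,xwhp] -> 6 lines: oinqo roplq igufr fyysk xwhp trjj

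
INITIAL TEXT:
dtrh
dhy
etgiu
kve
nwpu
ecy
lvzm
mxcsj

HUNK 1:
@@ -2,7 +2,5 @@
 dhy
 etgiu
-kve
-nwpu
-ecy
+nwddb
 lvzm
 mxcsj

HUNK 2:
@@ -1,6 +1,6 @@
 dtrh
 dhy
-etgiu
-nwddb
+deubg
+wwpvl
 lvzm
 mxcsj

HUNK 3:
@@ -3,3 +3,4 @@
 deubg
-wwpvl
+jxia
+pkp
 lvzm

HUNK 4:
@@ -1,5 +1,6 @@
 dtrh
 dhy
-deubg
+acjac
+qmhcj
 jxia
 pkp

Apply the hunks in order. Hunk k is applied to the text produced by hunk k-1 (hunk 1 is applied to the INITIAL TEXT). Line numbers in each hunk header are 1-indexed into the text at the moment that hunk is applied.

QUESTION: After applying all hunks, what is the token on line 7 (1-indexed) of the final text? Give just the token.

Answer: lvzm

Derivation:
Hunk 1: at line 2 remove [kve,nwpu,ecy] add [nwddb] -> 6 lines: dtrh dhy etgiu nwddb lvzm mxcsj
Hunk 2: at line 1 remove [etgiu,nwddb] add [deubg,wwpvl] -> 6 lines: dtrh dhy deubg wwpvl lvzm mxcsj
Hunk 3: at line 3 remove [wwpvl] add [jxia,pkp] -> 7 lines: dtrh dhy deubg jxia pkp lvzm mxcsj
Hunk 4: at line 1 remove [deubg] add [acjac,qmhcj] -> 8 lines: dtrh dhy acjac qmhcj jxia pkp lvzm mxcsj
Final line 7: lvzm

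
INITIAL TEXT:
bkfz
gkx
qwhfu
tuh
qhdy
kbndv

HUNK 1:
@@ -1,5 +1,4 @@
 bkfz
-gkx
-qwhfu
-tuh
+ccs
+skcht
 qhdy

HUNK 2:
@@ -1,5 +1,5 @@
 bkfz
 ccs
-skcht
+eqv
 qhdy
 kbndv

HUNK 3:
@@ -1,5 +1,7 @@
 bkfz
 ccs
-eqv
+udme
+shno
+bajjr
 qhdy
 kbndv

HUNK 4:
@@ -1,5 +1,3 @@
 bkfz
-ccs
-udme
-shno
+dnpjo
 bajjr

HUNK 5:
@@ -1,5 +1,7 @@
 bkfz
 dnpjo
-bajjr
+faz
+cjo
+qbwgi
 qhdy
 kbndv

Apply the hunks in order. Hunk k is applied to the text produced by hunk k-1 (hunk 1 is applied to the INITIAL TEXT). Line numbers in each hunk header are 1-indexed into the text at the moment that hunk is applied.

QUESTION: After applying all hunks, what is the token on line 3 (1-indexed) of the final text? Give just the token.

Hunk 1: at line 1 remove [gkx,qwhfu,tuh] add [ccs,skcht] -> 5 lines: bkfz ccs skcht qhdy kbndv
Hunk 2: at line 1 remove [skcht] add [eqv] -> 5 lines: bkfz ccs eqv qhdy kbndv
Hunk 3: at line 1 remove [eqv] add [udme,shno,bajjr] -> 7 lines: bkfz ccs udme shno bajjr qhdy kbndv
Hunk 4: at line 1 remove [ccs,udme,shno] add [dnpjo] -> 5 lines: bkfz dnpjo bajjr qhdy kbndv
Hunk 5: at line 1 remove [bajjr] add [faz,cjo,qbwgi] -> 7 lines: bkfz dnpjo faz cjo qbwgi qhdy kbndv
Final line 3: faz

Answer: faz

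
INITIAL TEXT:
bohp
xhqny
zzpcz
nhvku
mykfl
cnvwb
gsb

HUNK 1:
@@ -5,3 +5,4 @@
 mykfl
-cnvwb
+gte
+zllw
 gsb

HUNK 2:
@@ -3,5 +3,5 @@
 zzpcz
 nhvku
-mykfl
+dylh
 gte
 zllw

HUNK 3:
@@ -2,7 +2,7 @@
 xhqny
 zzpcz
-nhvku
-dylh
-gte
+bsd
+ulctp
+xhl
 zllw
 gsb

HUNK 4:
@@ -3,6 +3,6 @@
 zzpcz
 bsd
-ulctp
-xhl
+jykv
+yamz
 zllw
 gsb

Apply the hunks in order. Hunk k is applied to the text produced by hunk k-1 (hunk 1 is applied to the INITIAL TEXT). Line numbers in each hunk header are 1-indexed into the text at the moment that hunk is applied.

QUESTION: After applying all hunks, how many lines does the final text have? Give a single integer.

Hunk 1: at line 5 remove [cnvwb] add [gte,zllw] -> 8 lines: bohp xhqny zzpcz nhvku mykfl gte zllw gsb
Hunk 2: at line 3 remove [mykfl] add [dylh] -> 8 lines: bohp xhqny zzpcz nhvku dylh gte zllw gsb
Hunk 3: at line 2 remove [nhvku,dylh,gte] add [bsd,ulctp,xhl] -> 8 lines: bohp xhqny zzpcz bsd ulctp xhl zllw gsb
Hunk 4: at line 3 remove [ulctp,xhl] add [jykv,yamz] -> 8 lines: bohp xhqny zzpcz bsd jykv yamz zllw gsb
Final line count: 8

Answer: 8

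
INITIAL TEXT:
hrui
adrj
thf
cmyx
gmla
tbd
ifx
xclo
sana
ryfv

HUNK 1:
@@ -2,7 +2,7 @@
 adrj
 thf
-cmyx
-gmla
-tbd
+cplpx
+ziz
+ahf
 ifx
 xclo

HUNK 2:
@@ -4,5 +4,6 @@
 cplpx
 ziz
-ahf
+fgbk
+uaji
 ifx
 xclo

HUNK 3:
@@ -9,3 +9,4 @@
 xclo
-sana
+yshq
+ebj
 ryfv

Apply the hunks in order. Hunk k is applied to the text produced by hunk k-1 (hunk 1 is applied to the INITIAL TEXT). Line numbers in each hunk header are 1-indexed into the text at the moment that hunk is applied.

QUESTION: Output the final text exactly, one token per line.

Hunk 1: at line 2 remove [cmyx,gmla,tbd] add [cplpx,ziz,ahf] -> 10 lines: hrui adrj thf cplpx ziz ahf ifx xclo sana ryfv
Hunk 2: at line 4 remove [ahf] add [fgbk,uaji] -> 11 lines: hrui adrj thf cplpx ziz fgbk uaji ifx xclo sana ryfv
Hunk 3: at line 9 remove [sana] add [yshq,ebj] -> 12 lines: hrui adrj thf cplpx ziz fgbk uaji ifx xclo yshq ebj ryfv

Answer: hrui
adrj
thf
cplpx
ziz
fgbk
uaji
ifx
xclo
yshq
ebj
ryfv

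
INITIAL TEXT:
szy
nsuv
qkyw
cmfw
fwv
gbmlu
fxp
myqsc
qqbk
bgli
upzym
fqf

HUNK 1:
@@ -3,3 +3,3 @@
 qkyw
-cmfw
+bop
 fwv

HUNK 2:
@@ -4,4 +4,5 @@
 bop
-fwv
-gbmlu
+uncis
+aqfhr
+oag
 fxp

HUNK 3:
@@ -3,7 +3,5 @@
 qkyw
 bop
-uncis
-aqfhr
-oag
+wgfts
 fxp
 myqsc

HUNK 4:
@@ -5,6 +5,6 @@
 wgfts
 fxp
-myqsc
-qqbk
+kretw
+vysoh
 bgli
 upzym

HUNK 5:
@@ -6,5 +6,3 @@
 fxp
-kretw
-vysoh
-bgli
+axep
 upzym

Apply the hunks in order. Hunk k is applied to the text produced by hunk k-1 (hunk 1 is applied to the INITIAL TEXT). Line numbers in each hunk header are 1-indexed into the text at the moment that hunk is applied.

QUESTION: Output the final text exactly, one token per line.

Hunk 1: at line 3 remove [cmfw] add [bop] -> 12 lines: szy nsuv qkyw bop fwv gbmlu fxp myqsc qqbk bgli upzym fqf
Hunk 2: at line 4 remove [fwv,gbmlu] add [uncis,aqfhr,oag] -> 13 lines: szy nsuv qkyw bop uncis aqfhr oag fxp myqsc qqbk bgli upzym fqf
Hunk 3: at line 3 remove [uncis,aqfhr,oag] add [wgfts] -> 11 lines: szy nsuv qkyw bop wgfts fxp myqsc qqbk bgli upzym fqf
Hunk 4: at line 5 remove [myqsc,qqbk] add [kretw,vysoh] -> 11 lines: szy nsuv qkyw bop wgfts fxp kretw vysoh bgli upzym fqf
Hunk 5: at line 6 remove [kretw,vysoh,bgli] add [axep] -> 9 lines: szy nsuv qkyw bop wgfts fxp axep upzym fqf

Answer: szy
nsuv
qkyw
bop
wgfts
fxp
axep
upzym
fqf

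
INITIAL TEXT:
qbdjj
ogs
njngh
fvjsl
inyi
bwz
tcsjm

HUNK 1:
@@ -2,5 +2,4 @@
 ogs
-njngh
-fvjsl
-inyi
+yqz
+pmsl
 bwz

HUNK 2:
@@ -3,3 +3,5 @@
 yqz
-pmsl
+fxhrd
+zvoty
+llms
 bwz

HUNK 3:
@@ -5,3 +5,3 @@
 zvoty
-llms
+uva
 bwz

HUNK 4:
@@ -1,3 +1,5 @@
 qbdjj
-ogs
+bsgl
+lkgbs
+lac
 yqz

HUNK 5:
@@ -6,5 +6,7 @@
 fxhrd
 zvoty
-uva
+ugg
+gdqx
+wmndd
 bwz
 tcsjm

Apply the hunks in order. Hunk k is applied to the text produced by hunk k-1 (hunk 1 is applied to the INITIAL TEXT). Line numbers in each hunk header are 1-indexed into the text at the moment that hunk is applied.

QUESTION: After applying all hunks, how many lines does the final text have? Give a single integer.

Answer: 12

Derivation:
Hunk 1: at line 2 remove [njngh,fvjsl,inyi] add [yqz,pmsl] -> 6 lines: qbdjj ogs yqz pmsl bwz tcsjm
Hunk 2: at line 3 remove [pmsl] add [fxhrd,zvoty,llms] -> 8 lines: qbdjj ogs yqz fxhrd zvoty llms bwz tcsjm
Hunk 3: at line 5 remove [llms] add [uva] -> 8 lines: qbdjj ogs yqz fxhrd zvoty uva bwz tcsjm
Hunk 4: at line 1 remove [ogs] add [bsgl,lkgbs,lac] -> 10 lines: qbdjj bsgl lkgbs lac yqz fxhrd zvoty uva bwz tcsjm
Hunk 5: at line 6 remove [uva] add [ugg,gdqx,wmndd] -> 12 lines: qbdjj bsgl lkgbs lac yqz fxhrd zvoty ugg gdqx wmndd bwz tcsjm
Final line count: 12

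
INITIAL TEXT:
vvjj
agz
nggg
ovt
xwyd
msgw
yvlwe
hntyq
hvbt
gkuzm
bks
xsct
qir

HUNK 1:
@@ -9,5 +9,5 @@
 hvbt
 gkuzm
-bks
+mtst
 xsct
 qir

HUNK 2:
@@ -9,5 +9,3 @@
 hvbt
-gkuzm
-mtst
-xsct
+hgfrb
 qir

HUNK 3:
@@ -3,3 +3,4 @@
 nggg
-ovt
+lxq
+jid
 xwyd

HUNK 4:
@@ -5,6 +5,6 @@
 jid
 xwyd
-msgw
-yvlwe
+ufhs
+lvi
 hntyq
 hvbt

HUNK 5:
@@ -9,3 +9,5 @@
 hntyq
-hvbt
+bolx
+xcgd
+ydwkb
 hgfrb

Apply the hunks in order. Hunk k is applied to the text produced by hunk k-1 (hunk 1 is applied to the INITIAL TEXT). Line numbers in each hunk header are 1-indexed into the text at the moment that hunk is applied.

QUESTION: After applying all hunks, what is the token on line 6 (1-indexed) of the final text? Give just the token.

Answer: xwyd

Derivation:
Hunk 1: at line 9 remove [bks] add [mtst] -> 13 lines: vvjj agz nggg ovt xwyd msgw yvlwe hntyq hvbt gkuzm mtst xsct qir
Hunk 2: at line 9 remove [gkuzm,mtst,xsct] add [hgfrb] -> 11 lines: vvjj agz nggg ovt xwyd msgw yvlwe hntyq hvbt hgfrb qir
Hunk 3: at line 3 remove [ovt] add [lxq,jid] -> 12 lines: vvjj agz nggg lxq jid xwyd msgw yvlwe hntyq hvbt hgfrb qir
Hunk 4: at line 5 remove [msgw,yvlwe] add [ufhs,lvi] -> 12 lines: vvjj agz nggg lxq jid xwyd ufhs lvi hntyq hvbt hgfrb qir
Hunk 5: at line 9 remove [hvbt] add [bolx,xcgd,ydwkb] -> 14 lines: vvjj agz nggg lxq jid xwyd ufhs lvi hntyq bolx xcgd ydwkb hgfrb qir
Final line 6: xwyd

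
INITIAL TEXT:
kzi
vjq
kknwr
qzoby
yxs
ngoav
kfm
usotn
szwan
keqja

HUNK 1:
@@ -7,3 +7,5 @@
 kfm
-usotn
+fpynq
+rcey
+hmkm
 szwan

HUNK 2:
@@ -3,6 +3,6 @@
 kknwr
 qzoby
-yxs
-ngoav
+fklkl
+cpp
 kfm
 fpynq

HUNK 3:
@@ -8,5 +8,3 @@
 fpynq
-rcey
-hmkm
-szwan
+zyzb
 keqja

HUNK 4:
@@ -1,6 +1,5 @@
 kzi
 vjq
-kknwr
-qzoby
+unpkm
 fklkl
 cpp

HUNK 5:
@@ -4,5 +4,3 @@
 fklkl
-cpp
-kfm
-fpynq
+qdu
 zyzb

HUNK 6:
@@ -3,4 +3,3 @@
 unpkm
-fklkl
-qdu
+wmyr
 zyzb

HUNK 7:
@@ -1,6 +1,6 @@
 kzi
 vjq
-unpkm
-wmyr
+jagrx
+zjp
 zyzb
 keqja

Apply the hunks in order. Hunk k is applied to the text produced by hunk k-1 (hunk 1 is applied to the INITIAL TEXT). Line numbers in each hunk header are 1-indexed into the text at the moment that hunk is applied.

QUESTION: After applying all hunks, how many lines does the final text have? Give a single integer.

Answer: 6

Derivation:
Hunk 1: at line 7 remove [usotn] add [fpynq,rcey,hmkm] -> 12 lines: kzi vjq kknwr qzoby yxs ngoav kfm fpynq rcey hmkm szwan keqja
Hunk 2: at line 3 remove [yxs,ngoav] add [fklkl,cpp] -> 12 lines: kzi vjq kknwr qzoby fklkl cpp kfm fpynq rcey hmkm szwan keqja
Hunk 3: at line 8 remove [rcey,hmkm,szwan] add [zyzb] -> 10 lines: kzi vjq kknwr qzoby fklkl cpp kfm fpynq zyzb keqja
Hunk 4: at line 1 remove [kknwr,qzoby] add [unpkm] -> 9 lines: kzi vjq unpkm fklkl cpp kfm fpynq zyzb keqja
Hunk 5: at line 4 remove [cpp,kfm,fpynq] add [qdu] -> 7 lines: kzi vjq unpkm fklkl qdu zyzb keqja
Hunk 6: at line 3 remove [fklkl,qdu] add [wmyr] -> 6 lines: kzi vjq unpkm wmyr zyzb keqja
Hunk 7: at line 1 remove [unpkm,wmyr] add [jagrx,zjp] -> 6 lines: kzi vjq jagrx zjp zyzb keqja
Final line count: 6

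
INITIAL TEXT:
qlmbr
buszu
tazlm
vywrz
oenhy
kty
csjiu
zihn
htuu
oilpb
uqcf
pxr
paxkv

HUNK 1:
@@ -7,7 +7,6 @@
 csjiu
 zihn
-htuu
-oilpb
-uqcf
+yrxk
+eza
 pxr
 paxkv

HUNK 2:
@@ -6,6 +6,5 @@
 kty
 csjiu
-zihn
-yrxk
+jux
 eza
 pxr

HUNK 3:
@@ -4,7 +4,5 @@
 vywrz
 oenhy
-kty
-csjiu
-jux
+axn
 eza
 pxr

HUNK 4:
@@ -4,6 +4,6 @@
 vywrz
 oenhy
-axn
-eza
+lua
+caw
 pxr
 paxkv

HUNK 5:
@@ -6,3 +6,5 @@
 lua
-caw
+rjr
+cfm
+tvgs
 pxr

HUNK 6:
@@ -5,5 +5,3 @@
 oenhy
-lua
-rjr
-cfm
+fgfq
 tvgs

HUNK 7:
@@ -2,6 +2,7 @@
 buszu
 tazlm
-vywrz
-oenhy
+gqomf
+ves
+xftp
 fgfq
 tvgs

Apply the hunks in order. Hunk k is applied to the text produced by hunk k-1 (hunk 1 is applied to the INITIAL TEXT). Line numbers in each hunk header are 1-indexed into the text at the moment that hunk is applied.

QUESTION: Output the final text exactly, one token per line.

Hunk 1: at line 7 remove [htuu,oilpb,uqcf] add [yrxk,eza] -> 12 lines: qlmbr buszu tazlm vywrz oenhy kty csjiu zihn yrxk eza pxr paxkv
Hunk 2: at line 6 remove [zihn,yrxk] add [jux] -> 11 lines: qlmbr buszu tazlm vywrz oenhy kty csjiu jux eza pxr paxkv
Hunk 3: at line 4 remove [kty,csjiu,jux] add [axn] -> 9 lines: qlmbr buszu tazlm vywrz oenhy axn eza pxr paxkv
Hunk 4: at line 4 remove [axn,eza] add [lua,caw] -> 9 lines: qlmbr buszu tazlm vywrz oenhy lua caw pxr paxkv
Hunk 5: at line 6 remove [caw] add [rjr,cfm,tvgs] -> 11 lines: qlmbr buszu tazlm vywrz oenhy lua rjr cfm tvgs pxr paxkv
Hunk 6: at line 5 remove [lua,rjr,cfm] add [fgfq] -> 9 lines: qlmbr buszu tazlm vywrz oenhy fgfq tvgs pxr paxkv
Hunk 7: at line 2 remove [vywrz,oenhy] add [gqomf,ves,xftp] -> 10 lines: qlmbr buszu tazlm gqomf ves xftp fgfq tvgs pxr paxkv

Answer: qlmbr
buszu
tazlm
gqomf
ves
xftp
fgfq
tvgs
pxr
paxkv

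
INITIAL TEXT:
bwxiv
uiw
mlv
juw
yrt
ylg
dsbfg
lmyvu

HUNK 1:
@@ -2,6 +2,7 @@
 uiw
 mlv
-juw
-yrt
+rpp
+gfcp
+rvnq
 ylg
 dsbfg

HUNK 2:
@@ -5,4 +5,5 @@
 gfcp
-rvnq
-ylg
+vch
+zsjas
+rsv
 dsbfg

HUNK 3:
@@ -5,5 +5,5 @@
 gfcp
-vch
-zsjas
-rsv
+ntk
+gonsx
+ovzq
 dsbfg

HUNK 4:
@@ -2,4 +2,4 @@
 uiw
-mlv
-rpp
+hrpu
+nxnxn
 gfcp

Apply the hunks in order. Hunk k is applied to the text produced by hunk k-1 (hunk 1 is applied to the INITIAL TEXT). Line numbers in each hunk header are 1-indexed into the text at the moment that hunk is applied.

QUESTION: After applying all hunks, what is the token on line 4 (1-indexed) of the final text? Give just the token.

Answer: nxnxn

Derivation:
Hunk 1: at line 2 remove [juw,yrt] add [rpp,gfcp,rvnq] -> 9 lines: bwxiv uiw mlv rpp gfcp rvnq ylg dsbfg lmyvu
Hunk 2: at line 5 remove [rvnq,ylg] add [vch,zsjas,rsv] -> 10 lines: bwxiv uiw mlv rpp gfcp vch zsjas rsv dsbfg lmyvu
Hunk 3: at line 5 remove [vch,zsjas,rsv] add [ntk,gonsx,ovzq] -> 10 lines: bwxiv uiw mlv rpp gfcp ntk gonsx ovzq dsbfg lmyvu
Hunk 4: at line 2 remove [mlv,rpp] add [hrpu,nxnxn] -> 10 lines: bwxiv uiw hrpu nxnxn gfcp ntk gonsx ovzq dsbfg lmyvu
Final line 4: nxnxn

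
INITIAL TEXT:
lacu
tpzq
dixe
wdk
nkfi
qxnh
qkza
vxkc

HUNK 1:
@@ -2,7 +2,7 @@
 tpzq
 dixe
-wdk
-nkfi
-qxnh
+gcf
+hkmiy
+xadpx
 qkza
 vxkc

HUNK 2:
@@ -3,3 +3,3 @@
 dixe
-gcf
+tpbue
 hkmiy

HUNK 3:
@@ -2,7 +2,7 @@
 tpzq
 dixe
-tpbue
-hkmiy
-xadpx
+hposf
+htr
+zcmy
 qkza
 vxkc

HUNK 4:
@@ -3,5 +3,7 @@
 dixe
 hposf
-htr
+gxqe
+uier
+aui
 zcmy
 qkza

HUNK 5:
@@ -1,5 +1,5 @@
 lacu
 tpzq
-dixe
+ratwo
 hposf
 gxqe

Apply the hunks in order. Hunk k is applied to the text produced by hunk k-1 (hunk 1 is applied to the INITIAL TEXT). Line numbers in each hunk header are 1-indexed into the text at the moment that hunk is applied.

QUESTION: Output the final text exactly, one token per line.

Answer: lacu
tpzq
ratwo
hposf
gxqe
uier
aui
zcmy
qkza
vxkc

Derivation:
Hunk 1: at line 2 remove [wdk,nkfi,qxnh] add [gcf,hkmiy,xadpx] -> 8 lines: lacu tpzq dixe gcf hkmiy xadpx qkza vxkc
Hunk 2: at line 3 remove [gcf] add [tpbue] -> 8 lines: lacu tpzq dixe tpbue hkmiy xadpx qkza vxkc
Hunk 3: at line 2 remove [tpbue,hkmiy,xadpx] add [hposf,htr,zcmy] -> 8 lines: lacu tpzq dixe hposf htr zcmy qkza vxkc
Hunk 4: at line 3 remove [htr] add [gxqe,uier,aui] -> 10 lines: lacu tpzq dixe hposf gxqe uier aui zcmy qkza vxkc
Hunk 5: at line 1 remove [dixe] add [ratwo] -> 10 lines: lacu tpzq ratwo hposf gxqe uier aui zcmy qkza vxkc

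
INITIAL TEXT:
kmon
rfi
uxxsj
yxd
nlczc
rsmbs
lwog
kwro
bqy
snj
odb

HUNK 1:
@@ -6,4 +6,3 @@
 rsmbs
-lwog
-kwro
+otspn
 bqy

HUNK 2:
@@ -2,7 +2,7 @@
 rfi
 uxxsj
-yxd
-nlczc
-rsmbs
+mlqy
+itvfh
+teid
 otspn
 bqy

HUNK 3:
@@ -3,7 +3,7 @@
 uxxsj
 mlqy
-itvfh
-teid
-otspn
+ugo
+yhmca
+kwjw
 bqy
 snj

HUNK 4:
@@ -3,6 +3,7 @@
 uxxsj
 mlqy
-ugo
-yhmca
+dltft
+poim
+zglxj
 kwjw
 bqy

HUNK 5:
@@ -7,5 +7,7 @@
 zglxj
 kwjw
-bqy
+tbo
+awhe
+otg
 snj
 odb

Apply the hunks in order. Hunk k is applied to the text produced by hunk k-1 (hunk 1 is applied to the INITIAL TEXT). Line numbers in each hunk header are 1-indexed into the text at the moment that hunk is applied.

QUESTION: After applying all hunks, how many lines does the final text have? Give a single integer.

Answer: 13

Derivation:
Hunk 1: at line 6 remove [lwog,kwro] add [otspn] -> 10 lines: kmon rfi uxxsj yxd nlczc rsmbs otspn bqy snj odb
Hunk 2: at line 2 remove [yxd,nlczc,rsmbs] add [mlqy,itvfh,teid] -> 10 lines: kmon rfi uxxsj mlqy itvfh teid otspn bqy snj odb
Hunk 3: at line 3 remove [itvfh,teid,otspn] add [ugo,yhmca,kwjw] -> 10 lines: kmon rfi uxxsj mlqy ugo yhmca kwjw bqy snj odb
Hunk 4: at line 3 remove [ugo,yhmca] add [dltft,poim,zglxj] -> 11 lines: kmon rfi uxxsj mlqy dltft poim zglxj kwjw bqy snj odb
Hunk 5: at line 7 remove [bqy] add [tbo,awhe,otg] -> 13 lines: kmon rfi uxxsj mlqy dltft poim zglxj kwjw tbo awhe otg snj odb
Final line count: 13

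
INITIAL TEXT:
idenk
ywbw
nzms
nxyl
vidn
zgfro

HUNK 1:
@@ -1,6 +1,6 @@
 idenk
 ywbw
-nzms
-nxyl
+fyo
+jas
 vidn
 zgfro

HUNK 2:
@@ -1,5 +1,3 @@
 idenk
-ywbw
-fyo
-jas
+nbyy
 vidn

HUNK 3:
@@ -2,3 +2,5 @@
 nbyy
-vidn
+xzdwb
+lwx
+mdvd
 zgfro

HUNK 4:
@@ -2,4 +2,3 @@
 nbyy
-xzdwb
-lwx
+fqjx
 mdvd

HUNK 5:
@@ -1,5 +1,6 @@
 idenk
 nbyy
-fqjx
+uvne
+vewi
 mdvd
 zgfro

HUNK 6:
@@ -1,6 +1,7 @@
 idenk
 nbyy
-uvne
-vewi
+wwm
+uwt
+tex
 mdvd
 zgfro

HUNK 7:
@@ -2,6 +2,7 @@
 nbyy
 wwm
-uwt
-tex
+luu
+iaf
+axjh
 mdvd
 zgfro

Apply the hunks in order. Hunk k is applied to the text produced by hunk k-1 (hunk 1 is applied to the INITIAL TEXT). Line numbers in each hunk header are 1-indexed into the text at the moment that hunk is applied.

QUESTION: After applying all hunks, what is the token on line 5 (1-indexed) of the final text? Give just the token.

Answer: iaf

Derivation:
Hunk 1: at line 1 remove [nzms,nxyl] add [fyo,jas] -> 6 lines: idenk ywbw fyo jas vidn zgfro
Hunk 2: at line 1 remove [ywbw,fyo,jas] add [nbyy] -> 4 lines: idenk nbyy vidn zgfro
Hunk 3: at line 2 remove [vidn] add [xzdwb,lwx,mdvd] -> 6 lines: idenk nbyy xzdwb lwx mdvd zgfro
Hunk 4: at line 2 remove [xzdwb,lwx] add [fqjx] -> 5 lines: idenk nbyy fqjx mdvd zgfro
Hunk 5: at line 1 remove [fqjx] add [uvne,vewi] -> 6 lines: idenk nbyy uvne vewi mdvd zgfro
Hunk 6: at line 1 remove [uvne,vewi] add [wwm,uwt,tex] -> 7 lines: idenk nbyy wwm uwt tex mdvd zgfro
Hunk 7: at line 2 remove [uwt,tex] add [luu,iaf,axjh] -> 8 lines: idenk nbyy wwm luu iaf axjh mdvd zgfro
Final line 5: iaf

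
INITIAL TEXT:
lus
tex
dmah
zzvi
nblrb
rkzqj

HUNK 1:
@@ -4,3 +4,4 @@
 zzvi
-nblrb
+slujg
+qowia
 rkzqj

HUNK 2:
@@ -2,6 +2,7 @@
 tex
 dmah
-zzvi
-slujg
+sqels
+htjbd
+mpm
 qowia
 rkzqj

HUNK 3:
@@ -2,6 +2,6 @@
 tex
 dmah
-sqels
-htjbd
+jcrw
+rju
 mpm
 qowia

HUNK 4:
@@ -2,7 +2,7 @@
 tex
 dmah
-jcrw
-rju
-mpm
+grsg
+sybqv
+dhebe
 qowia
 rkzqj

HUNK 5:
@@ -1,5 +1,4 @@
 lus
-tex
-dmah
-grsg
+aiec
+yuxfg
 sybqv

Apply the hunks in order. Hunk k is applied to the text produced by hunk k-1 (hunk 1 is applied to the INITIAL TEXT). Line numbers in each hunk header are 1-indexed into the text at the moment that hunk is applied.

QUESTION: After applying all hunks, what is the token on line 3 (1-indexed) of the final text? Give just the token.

Answer: yuxfg

Derivation:
Hunk 1: at line 4 remove [nblrb] add [slujg,qowia] -> 7 lines: lus tex dmah zzvi slujg qowia rkzqj
Hunk 2: at line 2 remove [zzvi,slujg] add [sqels,htjbd,mpm] -> 8 lines: lus tex dmah sqels htjbd mpm qowia rkzqj
Hunk 3: at line 2 remove [sqels,htjbd] add [jcrw,rju] -> 8 lines: lus tex dmah jcrw rju mpm qowia rkzqj
Hunk 4: at line 2 remove [jcrw,rju,mpm] add [grsg,sybqv,dhebe] -> 8 lines: lus tex dmah grsg sybqv dhebe qowia rkzqj
Hunk 5: at line 1 remove [tex,dmah,grsg] add [aiec,yuxfg] -> 7 lines: lus aiec yuxfg sybqv dhebe qowia rkzqj
Final line 3: yuxfg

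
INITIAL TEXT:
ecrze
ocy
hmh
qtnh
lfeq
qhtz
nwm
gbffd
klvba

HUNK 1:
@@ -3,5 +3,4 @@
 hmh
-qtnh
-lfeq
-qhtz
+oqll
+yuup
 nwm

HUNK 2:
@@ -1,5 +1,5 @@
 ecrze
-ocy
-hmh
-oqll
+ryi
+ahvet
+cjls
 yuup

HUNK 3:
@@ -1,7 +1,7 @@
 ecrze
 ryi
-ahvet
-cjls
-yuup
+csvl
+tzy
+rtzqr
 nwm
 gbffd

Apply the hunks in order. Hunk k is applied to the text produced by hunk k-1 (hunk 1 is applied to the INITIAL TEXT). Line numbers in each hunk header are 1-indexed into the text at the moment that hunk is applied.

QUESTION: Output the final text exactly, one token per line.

Hunk 1: at line 3 remove [qtnh,lfeq,qhtz] add [oqll,yuup] -> 8 lines: ecrze ocy hmh oqll yuup nwm gbffd klvba
Hunk 2: at line 1 remove [ocy,hmh,oqll] add [ryi,ahvet,cjls] -> 8 lines: ecrze ryi ahvet cjls yuup nwm gbffd klvba
Hunk 3: at line 1 remove [ahvet,cjls,yuup] add [csvl,tzy,rtzqr] -> 8 lines: ecrze ryi csvl tzy rtzqr nwm gbffd klvba

Answer: ecrze
ryi
csvl
tzy
rtzqr
nwm
gbffd
klvba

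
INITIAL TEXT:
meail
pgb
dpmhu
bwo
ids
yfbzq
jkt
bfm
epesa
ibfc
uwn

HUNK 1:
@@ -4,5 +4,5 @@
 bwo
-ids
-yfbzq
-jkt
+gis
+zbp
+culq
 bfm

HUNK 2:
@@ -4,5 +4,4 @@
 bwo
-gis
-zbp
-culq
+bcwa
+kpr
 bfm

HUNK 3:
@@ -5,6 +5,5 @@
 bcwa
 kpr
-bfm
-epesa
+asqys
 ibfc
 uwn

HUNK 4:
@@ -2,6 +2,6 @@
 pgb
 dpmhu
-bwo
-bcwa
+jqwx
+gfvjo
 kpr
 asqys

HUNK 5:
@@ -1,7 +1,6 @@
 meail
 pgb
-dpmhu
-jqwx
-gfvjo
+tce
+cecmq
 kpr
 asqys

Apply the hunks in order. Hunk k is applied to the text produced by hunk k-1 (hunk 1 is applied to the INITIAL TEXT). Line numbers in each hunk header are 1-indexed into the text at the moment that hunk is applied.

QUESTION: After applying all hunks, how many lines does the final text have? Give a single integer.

Answer: 8

Derivation:
Hunk 1: at line 4 remove [ids,yfbzq,jkt] add [gis,zbp,culq] -> 11 lines: meail pgb dpmhu bwo gis zbp culq bfm epesa ibfc uwn
Hunk 2: at line 4 remove [gis,zbp,culq] add [bcwa,kpr] -> 10 lines: meail pgb dpmhu bwo bcwa kpr bfm epesa ibfc uwn
Hunk 3: at line 5 remove [bfm,epesa] add [asqys] -> 9 lines: meail pgb dpmhu bwo bcwa kpr asqys ibfc uwn
Hunk 4: at line 2 remove [bwo,bcwa] add [jqwx,gfvjo] -> 9 lines: meail pgb dpmhu jqwx gfvjo kpr asqys ibfc uwn
Hunk 5: at line 1 remove [dpmhu,jqwx,gfvjo] add [tce,cecmq] -> 8 lines: meail pgb tce cecmq kpr asqys ibfc uwn
Final line count: 8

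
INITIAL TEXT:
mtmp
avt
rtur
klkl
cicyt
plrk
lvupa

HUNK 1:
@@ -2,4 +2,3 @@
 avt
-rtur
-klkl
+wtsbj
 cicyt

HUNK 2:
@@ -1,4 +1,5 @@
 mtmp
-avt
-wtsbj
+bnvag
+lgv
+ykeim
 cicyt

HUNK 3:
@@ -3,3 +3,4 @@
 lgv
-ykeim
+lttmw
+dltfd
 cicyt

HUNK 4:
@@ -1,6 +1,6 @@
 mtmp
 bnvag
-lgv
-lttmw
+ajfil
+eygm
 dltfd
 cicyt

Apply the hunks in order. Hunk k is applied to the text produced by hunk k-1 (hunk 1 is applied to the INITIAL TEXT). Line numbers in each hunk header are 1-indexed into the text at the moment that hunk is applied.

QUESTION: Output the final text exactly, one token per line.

Answer: mtmp
bnvag
ajfil
eygm
dltfd
cicyt
plrk
lvupa

Derivation:
Hunk 1: at line 2 remove [rtur,klkl] add [wtsbj] -> 6 lines: mtmp avt wtsbj cicyt plrk lvupa
Hunk 2: at line 1 remove [avt,wtsbj] add [bnvag,lgv,ykeim] -> 7 lines: mtmp bnvag lgv ykeim cicyt plrk lvupa
Hunk 3: at line 3 remove [ykeim] add [lttmw,dltfd] -> 8 lines: mtmp bnvag lgv lttmw dltfd cicyt plrk lvupa
Hunk 4: at line 1 remove [lgv,lttmw] add [ajfil,eygm] -> 8 lines: mtmp bnvag ajfil eygm dltfd cicyt plrk lvupa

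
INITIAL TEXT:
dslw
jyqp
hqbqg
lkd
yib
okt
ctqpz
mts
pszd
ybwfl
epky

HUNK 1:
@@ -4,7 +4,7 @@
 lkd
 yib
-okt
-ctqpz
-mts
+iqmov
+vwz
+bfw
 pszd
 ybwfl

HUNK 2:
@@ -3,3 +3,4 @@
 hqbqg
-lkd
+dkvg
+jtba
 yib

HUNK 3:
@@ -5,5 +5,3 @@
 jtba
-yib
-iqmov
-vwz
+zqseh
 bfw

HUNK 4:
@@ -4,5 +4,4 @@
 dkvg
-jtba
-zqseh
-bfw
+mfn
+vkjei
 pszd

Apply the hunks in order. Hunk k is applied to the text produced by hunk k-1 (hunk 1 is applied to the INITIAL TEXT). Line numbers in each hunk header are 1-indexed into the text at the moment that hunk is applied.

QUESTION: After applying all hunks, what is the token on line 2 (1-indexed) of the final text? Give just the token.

Hunk 1: at line 4 remove [okt,ctqpz,mts] add [iqmov,vwz,bfw] -> 11 lines: dslw jyqp hqbqg lkd yib iqmov vwz bfw pszd ybwfl epky
Hunk 2: at line 3 remove [lkd] add [dkvg,jtba] -> 12 lines: dslw jyqp hqbqg dkvg jtba yib iqmov vwz bfw pszd ybwfl epky
Hunk 3: at line 5 remove [yib,iqmov,vwz] add [zqseh] -> 10 lines: dslw jyqp hqbqg dkvg jtba zqseh bfw pszd ybwfl epky
Hunk 4: at line 4 remove [jtba,zqseh,bfw] add [mfn,vkjei] -> 9 lines: dslw jyqp hqbqg dkvg mfn vkjei pszd ybwfl epky
Final line 2: jyqp

Answer: jyqp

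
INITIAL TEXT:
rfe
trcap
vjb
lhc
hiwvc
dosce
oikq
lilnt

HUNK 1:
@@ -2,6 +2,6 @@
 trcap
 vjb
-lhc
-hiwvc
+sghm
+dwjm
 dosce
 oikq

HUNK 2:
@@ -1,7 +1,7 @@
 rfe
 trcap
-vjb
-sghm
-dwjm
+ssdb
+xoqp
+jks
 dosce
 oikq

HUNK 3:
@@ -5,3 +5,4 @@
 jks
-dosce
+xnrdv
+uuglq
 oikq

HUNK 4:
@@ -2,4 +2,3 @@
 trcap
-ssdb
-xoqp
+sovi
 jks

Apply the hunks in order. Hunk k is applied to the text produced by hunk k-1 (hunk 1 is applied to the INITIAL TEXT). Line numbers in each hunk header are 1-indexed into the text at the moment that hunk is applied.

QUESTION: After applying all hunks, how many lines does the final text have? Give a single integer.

Answer: 8

Derivation:
Hunk 1: at line 2 remove [lhc,hiwvc] add [sghm,dwjm] -> 8 lines: rfe trcap vjb sghm dwjm dosce oikq lilnt
Hunk 2: at line 1 remove [vjb,sghm,dwjm] add [ssdb,xoqp,jks] -> 8 lines: rfe trcap ssdb xoqp jks dosce oikq lilnt
Hunk 3: at line 5 remove [dosce] add [xnrdv,uuglq] -> 9 lines: rfe trcap ssdb xoqp jks xnrdv uuglq oikq lilnt
Hunk 4: at line 2 remove [ssdb,xoqp] add [sovi] -> 8 lines: rfe trcap sovi jks xnrdv uuglq oikq lilnt
Final line count: 8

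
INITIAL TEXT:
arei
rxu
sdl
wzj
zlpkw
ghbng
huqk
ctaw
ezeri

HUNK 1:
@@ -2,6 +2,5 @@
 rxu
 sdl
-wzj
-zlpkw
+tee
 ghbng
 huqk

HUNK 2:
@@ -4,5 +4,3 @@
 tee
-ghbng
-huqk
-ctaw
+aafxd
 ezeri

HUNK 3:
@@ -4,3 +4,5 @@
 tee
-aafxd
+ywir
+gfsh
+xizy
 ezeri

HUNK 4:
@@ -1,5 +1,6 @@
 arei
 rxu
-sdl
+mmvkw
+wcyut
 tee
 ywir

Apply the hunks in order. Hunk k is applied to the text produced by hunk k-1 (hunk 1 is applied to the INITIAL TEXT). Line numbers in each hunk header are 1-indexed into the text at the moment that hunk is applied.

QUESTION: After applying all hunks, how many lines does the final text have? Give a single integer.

Answer: 9

Derivation:
Hunk 1: at line 2 remove [wzj,zlpkw] add [tee] -> 8 lines: arei rxu sdl tee ghbng huqk ctaw ezeri
Hunk 2: at line 4 remove [ghbng,huqk,ctaw] add [aafxd] -> 6 lines: arei rxu sdl tee aafxd ezeri
Hunk 3: at line 4 remove [aafxd] add [ywir,gfsh,xizy] -> 8 lines: arei rxu sdl tee ywir gfsh xizy ezeri
Hunk 4: at line 1 remove [sdl] add [mmvkw,wcyut] -> 9 lines: arei rxu mmvkw wcyut tee ywir gfsh xizy ezeri
Final line count: 9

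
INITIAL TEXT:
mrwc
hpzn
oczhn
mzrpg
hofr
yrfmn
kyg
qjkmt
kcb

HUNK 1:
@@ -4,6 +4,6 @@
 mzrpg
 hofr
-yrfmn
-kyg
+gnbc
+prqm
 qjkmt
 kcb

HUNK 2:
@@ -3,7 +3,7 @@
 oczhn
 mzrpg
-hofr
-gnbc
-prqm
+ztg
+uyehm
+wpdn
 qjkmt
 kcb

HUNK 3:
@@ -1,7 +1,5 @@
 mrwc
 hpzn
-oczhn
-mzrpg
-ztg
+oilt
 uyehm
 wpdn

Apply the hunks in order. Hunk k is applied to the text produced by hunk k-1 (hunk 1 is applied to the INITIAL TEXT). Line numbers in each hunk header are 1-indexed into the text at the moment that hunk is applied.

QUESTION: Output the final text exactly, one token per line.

Answer: mrwc
hpzn
oilt
uyehm
wpdn
qjkmt
kcb

Derivation:
Hunk 1: at line 4 remove [yrfmn,kyg] add [gnbc,prqm] -> 9 lines: mrwc hpzn oczhn mzrpg hofr gnbc prqm qjkmt kcb
Hunk 2: at line 3 remove [hofr,gnbc,prqm] add [ztg,uyehm,wpdn] -> 9 lines: mrwc hpzn oczhn mzrpg ztg uyehm wpdn qjkmt kcb
Hunk 3: at line 1 remove [oczhn,mzrpg,ztg] add [oilt] -> 7 lines: mrwc hpzn oilt uyehm wpdn qjkmt kcb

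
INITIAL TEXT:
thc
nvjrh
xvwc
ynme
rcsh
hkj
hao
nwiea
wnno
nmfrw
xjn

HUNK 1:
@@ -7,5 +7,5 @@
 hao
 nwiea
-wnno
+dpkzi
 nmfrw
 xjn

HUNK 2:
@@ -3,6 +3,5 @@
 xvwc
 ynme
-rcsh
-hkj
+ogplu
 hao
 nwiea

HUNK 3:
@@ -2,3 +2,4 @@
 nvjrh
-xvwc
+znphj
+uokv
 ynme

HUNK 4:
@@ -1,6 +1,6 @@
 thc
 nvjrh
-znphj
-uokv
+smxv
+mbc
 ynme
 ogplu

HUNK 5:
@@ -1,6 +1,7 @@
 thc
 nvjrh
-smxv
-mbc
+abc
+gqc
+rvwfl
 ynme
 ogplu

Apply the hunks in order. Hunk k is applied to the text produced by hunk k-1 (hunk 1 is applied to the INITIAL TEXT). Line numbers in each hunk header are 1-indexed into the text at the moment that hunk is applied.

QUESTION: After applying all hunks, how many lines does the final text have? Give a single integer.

Hunk 1: at line 7 remove [wnno] add [dpkzi] -> 11 lines: thc nvjrh xvwc ynme rcsh hkj hao nwiea dpkzi nmfrw xjn
Hunk 2: at line 3 remove [rcsh,hkj] add [ogplu] -> 10 lines: thc nvjrh xvwc ynme ogplu hao nwiea dpkzi nmfrw xjn
Hunk 3: at line 2 remove [xvwc] add [znphj,uokv] -> 11 lines: thc nvjrh znphj uokv ynme ogplu hao nwiea dpkzi nmfrw xjn
Hunk 4: at line 1 remove [znphj,uokv] add [smxv,mbc] -> 11 lines: thc nvjrh smxv mbc ynme ogplu hao nwiea dpkzi nmfrw xjn
Hunk 5: at line 1 remove [smxv,mbc] add [abc,gqc,rvwfl] -> 12 lines: thc nvjrh abc gqc rvwfl ynme ogplu hao nwiea dpkzi nmfrw xjn
Final line count: 12

Answer: 12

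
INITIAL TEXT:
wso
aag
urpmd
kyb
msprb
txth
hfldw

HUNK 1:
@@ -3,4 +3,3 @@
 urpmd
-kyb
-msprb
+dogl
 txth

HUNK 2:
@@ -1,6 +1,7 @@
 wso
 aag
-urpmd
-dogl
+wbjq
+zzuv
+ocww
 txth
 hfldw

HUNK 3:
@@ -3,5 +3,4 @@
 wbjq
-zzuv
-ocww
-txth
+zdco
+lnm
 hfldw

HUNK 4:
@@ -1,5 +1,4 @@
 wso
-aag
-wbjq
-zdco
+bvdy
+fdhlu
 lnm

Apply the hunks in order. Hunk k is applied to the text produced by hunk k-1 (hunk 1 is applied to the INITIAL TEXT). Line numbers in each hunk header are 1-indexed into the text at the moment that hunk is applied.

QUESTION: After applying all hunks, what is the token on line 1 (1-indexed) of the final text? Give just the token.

Answer: wso

Derivation:
Hunk 1: at line 3 remove [kyb,msprb] add [dogl] -> 6 lines: wso aag urpmd dogl txth hfldw
Hunk 2: at line 1 remove [urpmd,dogl] add [wbjq,zzuv,ocww] -> 7 lines: wso aag wbjq zzuv ocww txth hfldw
Hunk 3: at line 3 remove [zzuv,ocww,txth] add [zdco,lnm] -> 6 lines: wso aag wbjq zdco lnm hfldw
Hunk 4: at line 1 remove [aag,wbjq,zdco] add [bvdy,fdhlu] -> 5 lines: wso bvdy fdhlu lnm hfldw
Final line 1: wso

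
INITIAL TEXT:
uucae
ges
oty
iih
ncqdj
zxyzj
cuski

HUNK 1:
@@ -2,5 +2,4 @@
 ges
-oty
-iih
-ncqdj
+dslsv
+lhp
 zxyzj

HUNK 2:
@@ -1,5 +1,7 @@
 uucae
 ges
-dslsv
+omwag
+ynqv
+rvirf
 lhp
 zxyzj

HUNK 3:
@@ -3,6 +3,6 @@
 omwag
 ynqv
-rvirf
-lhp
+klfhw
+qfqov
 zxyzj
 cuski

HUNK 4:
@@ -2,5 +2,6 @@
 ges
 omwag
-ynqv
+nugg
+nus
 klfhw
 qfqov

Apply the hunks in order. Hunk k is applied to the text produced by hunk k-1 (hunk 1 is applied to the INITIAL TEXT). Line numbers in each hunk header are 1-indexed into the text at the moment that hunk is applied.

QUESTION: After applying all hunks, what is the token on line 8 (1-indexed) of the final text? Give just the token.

Hunk 1: at line 2 remove [oty,iih,ncqdj] add [dslsv,lhp] -> 6 lines: uucae ges dslsv lhp zxyzj cuski
Hunk 2: at line 1 remove [dslsv] add [omwag,ynqv,rvirf] -> 8 lines: uucae ges omwag ynqv rvirf lhp zxyzj cuski
Hunk 3: at line 3 remove [rvirf,lhp] add [klfhw,qfqov] -> 8 lines: uucae ges omwag ynqv klfhw qfqov zxyzj cuski
Hunk 4: at line 2 remove [ynqv] add [nugg,nus] -> 9 lines: uucae ges omwag nugg nus klfhw qfqov zxyzj cuski
Final line 8: zxyzj

Answer: zxyzj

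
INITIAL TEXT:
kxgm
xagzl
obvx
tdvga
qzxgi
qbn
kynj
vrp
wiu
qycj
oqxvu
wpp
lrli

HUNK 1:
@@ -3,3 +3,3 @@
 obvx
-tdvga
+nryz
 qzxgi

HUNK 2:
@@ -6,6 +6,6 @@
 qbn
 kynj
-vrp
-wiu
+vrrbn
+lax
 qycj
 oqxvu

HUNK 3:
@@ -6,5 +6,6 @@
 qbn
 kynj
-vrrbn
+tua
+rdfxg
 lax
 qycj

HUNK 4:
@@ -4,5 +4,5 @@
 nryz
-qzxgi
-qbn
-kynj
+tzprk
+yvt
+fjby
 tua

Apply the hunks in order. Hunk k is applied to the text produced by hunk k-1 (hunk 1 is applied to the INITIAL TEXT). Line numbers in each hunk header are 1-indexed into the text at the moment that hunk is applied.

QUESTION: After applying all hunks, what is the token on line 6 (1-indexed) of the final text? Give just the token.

Hunk 1: at line 3 remove [tdvga] add [nryz] -> 13 lines: kxgm xagzl obvx nryz qzxgi qbn kynj vrp wiu qycj oqxvu wpp lrli
Hunk 2: at line 6 remove [vrp,wiu] add [vrrbn,lax] -> 13 lines: kxgm xagzl obvx nryz qzxgi qbn kynj vrrbn lax qycj oqxvu wpp lrli
Hunk 3: at line 6 remove [vrrbn] add [tua,rdfxg] -> 14 lines: kxgm xagzl obvx nryz qzxgi qbn kynj tua rdfxg lax qycj oqxvu wpp lrli
Hunk 4: at line 4 remove [qzxgi,qbn,kynj] add [tzprk,yvt,fjby] -> 14 lines: kxgm xagzl obvx nryz tzprk yvt fjby tua rdfxg lax qycj oqxvu wpp lrli
Final line 6: yvt

Answer: yvt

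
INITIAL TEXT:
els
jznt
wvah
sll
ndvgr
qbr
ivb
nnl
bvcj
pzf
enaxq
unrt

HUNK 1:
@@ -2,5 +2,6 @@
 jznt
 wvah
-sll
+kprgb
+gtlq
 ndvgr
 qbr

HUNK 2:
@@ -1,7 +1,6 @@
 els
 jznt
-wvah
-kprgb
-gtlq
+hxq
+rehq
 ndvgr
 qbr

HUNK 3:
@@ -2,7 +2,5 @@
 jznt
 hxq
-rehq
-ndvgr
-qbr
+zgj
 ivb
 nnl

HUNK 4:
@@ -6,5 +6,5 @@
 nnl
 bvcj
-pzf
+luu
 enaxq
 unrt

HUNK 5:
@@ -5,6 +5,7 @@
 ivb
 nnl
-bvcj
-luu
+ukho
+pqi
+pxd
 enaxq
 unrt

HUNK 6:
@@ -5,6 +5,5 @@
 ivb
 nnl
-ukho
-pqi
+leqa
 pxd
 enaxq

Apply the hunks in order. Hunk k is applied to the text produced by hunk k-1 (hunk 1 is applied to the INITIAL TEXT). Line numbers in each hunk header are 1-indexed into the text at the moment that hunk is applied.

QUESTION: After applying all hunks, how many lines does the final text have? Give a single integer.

Answer: 10

Derivation:
Hunk 1: at line 2 remove [sll] add [kprgb,gtlq] -> 13 lines: els jznt wvah kprgb gtlq ndvgr qbr ivb nnl bvcj pzf enaxq unrt
Hunk 2: at line 1 remove [wvah,kprgb,gtlq] add [hxq,rehq] -> 12 lines: els jznt hxq rehq ndvgr qbr ivb nnl bvcj pzf enaxq unrt
Hunk 3: at line 2 remove [rehq,ndvgr,qbr] add [zgj] -> 10 lines: els jznt hxq zgj ivb nnl bvcj pzf enaxq unrt
Hunk 4: at line 6 remove [pzf] add [luu] -> 10 lines: els jznt hxq zgj ivb nnl bvcj luu enaxq unrt
Hunk 5: at line 5 remove [bvcj,luu] add [ukho,pqi,pxd] -> 11 lines: els jznt hxq zgj ivb nnl ukho pqi pxd enaxq unrt
Hunk 6: at line 5 remove [ukho,pqi] add [leqa] -> 10 lines: els jznt hxq zgj ivb nnl leqa pxd enaxq unrt
Final line count: 10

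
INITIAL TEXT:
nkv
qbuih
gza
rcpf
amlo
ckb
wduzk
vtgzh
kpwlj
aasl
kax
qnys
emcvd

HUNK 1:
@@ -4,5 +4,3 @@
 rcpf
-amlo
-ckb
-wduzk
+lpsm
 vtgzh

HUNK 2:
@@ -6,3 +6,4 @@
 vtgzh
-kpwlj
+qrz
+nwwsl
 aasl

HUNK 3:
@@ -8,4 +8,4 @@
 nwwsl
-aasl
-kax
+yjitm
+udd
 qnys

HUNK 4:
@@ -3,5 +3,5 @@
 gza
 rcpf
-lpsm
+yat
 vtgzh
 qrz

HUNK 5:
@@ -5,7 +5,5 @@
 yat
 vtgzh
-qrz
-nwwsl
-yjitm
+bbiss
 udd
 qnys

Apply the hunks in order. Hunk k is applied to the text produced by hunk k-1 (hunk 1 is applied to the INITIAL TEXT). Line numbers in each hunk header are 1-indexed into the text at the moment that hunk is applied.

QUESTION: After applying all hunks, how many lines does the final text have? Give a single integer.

Hunk 1: at line 4 remove [amlo,ckb,wduzk] add [lpsm] -> 11 lines: nkv qbuih gza rcpf lpsm vtgzh kpwlj aasl kax qnys emcvd
Hunk 2: at line 6 remove [kpwlj] add [qrz,nwwsl] -> 12 lines: nkv qbuih gza rcpf lpsm vtgzh qrz nwwsl aasl kax qnys emcvd
Hunk 3: at line 8 remove [aasl,kax] add [yjitm,udd] -> 12 lines: nkv qbuih gza rcpf lpsm vtgzh qrz nwwsl yjitm udd qnys emcvd
Hunk 4: at line 3 remove [lpsm] add [yat] -> 12 lines: nkv qbuih gza rcpf yat vtgzh qrz nwwsl yjitm udd qnys emcvd
Hunk 5: at line 5 remove [qrz,nwwsl,yjitm] add [bbiss] -> 10 lines: nkv qbuih gza rcpf yat vtgzh bbiss udd qnys emcvd
Final line count: 10

Answer: 10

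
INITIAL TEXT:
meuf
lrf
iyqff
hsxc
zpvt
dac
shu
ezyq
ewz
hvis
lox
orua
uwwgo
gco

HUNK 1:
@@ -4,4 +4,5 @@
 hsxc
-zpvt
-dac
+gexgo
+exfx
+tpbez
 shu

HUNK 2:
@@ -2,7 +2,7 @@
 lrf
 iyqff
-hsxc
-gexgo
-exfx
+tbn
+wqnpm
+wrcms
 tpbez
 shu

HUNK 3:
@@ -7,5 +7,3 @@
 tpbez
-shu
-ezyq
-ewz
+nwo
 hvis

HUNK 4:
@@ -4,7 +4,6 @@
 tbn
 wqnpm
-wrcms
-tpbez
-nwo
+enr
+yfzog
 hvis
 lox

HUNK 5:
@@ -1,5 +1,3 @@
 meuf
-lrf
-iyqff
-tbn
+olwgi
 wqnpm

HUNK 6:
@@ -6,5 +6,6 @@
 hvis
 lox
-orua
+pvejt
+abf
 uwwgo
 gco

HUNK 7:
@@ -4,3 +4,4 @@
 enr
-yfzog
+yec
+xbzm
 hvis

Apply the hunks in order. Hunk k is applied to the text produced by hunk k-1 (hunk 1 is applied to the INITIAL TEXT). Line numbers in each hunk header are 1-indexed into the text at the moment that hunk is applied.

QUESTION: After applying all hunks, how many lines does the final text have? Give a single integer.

Hunk 1: at line 4 remove [zpvt,dac] add [gexgo,exfx,tpbez] -> 15 lines: meuf lrf iyqff hsxc gexgo exfx tpbez shu ezyq ewz hvis lox orua uwwgo gco
Hunk 2: at line 2 remove [hsxc,gexgo,exfx] add [tbn,wqnpm,wrcms] -> 15 lines: meuf lrf iyqff tbn wqnpm wrcms tpbez shu ezyq ewz hvis lox orua uwwgo gco
Hunk 3: at line 7 remove [shu,ezyq,ewz] add [nwo] -> 13 lines: meuf lrf iyqff tbn wqnpm wrcms tpbez nwo hvis lox orua uwwgo gco
Hunk 4: at line 4 remove [wrcms,tpbez,nwo] add [enr,yfzog] -> 12 lines: meuf lrf iyqff tbn wqnpm enr yfzog hvis lox orua uwwgo gco
Hunk 5: at line 1 remove [lrf,iyqff,tbn] add [olwgi] -> 10 lines: meuf olwgi wqnpm enr yfzog hvis lox orua uwwgo gco
Hunk 6: at line 6 remove [orua] add [pvejt,abf] -> 11 lines: meuf olwgi wqnpm enr yfzog hvis lox pvejt abf uwwgo gco
Hunk 7: at line 4 remove [yfzog] add [yec,xbzm] -> 12 lines: meuf olwgi wqnpm enr yec xbzm hvis lox pvejt abf uwwgo gco
Final line count: 12

Answer: 12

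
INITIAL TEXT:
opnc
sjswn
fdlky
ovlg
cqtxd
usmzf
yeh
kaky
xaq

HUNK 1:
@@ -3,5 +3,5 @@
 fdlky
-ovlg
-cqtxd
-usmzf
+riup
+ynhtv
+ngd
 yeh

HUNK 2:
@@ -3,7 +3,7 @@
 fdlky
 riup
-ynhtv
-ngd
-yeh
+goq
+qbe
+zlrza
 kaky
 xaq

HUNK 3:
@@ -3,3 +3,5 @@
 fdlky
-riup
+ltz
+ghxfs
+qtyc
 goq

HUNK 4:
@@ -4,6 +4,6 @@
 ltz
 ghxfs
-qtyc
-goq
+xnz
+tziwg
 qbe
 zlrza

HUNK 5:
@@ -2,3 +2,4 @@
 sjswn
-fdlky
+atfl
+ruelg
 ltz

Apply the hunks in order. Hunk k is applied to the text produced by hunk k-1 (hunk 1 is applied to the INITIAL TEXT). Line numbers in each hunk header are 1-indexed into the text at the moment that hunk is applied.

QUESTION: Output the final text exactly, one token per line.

Hunk 1: at line 3 remove [ovlg,cqtxd,usmzf] add [riup,ynhtv,ngd] -> 9 lines: opnc sjswn fdlky riup ynhtv ngd yeh kaky xaq
Hunk 2: at line 3 remove [ynhtv,ngd,yeh] add [goq,qbe,zlrza] -> 9 lines: opnc sjswn fdlky riup goq qbe zlrza kaky xaq
Hunk 3: at line 3 remove [riup] add [ltz,ghxfs,qtyc] -> 11 lines: opnc sjswn fdlky ltz ghxfs qtyc goq qbe zlrza kaky xaq
Hunk 4: at line 4 remove [qtyc,goq] add [xnz,tziwg] -> 11 lines: opnc sjswn fdlky ltz ghxfs xnz tziwg qbe zlrza kaky xaq
Hunk 5: at line 2 remove [fdlky] add [atfl,ruelg] -> 12 lines: opnc sjswn atfl ruelg ltz ghxfs xnz tziwg qbe zlrza kaky xaq

Answer: opnc
sjswn
atfl
ruelg
ltz
ghxfs
xnz
tziwg
qbe
zlrza
kaky
xaq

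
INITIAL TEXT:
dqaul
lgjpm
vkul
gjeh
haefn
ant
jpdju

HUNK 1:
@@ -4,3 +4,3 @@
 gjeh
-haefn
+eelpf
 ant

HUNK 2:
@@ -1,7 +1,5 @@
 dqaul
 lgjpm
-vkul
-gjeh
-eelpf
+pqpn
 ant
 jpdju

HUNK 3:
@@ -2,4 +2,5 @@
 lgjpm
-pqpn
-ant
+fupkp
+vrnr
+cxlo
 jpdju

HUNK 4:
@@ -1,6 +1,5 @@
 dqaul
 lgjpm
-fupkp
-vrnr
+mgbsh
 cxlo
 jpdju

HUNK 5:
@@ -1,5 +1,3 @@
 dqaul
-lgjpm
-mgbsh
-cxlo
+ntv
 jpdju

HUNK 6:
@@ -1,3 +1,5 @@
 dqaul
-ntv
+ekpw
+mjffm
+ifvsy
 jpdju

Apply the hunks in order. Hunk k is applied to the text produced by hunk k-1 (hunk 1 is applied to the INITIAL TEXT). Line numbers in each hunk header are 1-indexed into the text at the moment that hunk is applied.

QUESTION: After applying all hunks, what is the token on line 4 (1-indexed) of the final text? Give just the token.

Hunk 1: at line 4 remove [haefn] add [eelpf] -> 7 lines: dqaul lgjpm vkul gjeh eelpf ant jpdju
Hunk 2: at line 1 remove [vkul,gjeh,eelpf] add [pqpn] -> 5 lines: dqaul lgjpm pqpn ant jpdju
Hunk 3: at line 2 remove [pqpn,ant] add [fupkp,vrnr,cxlo] -> 6 lines: dqaul lgjpm fupkp vrnr cxlo jpdju
Hunk 4: at line 1 remove [fupkp,vrnr] add [mgbsh] -> 5 lines: dqaul lgjpm mgbsh cxlo jpdju
Hunk 5: at line 1 remove [lgjpm,mgbsh,cxlo] add [ntv] -> 3 lines: dqaul ntv jpdju
Hunk 6: at line 1 remove [ntv] add [ekpw,mjffm,ifvsy] -> 5 lines: dqaul ekpw mjffm ifvsy jpdju
Final line 4: ifvsy

Answer: ifvsy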